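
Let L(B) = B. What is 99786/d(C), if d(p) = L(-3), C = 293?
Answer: -33262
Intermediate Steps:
d(p) = -3
99786/d(C) = 99786/(-3) = 99786*(-⅓) = -33262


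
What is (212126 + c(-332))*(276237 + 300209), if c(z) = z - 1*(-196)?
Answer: 122200787540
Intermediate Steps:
c(z) = 196 + z (c(z) = z + 196 = 196 + z)
(212126 + c(-332))*(276237 + 300209) = (212126 + (196 - 332))*(276237 + 300209) = (212126 - 136)*576446 = 211990*576446 = 122200787540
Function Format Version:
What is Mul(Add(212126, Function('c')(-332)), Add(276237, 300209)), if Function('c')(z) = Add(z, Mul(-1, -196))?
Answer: 122200787540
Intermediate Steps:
Function('c')(z) = Add(196, z) (Function('c')(z) = Add(z, 196) = Add(196, z))
Mul(Add(212126, Function('c')(-332)), Add(276237, 300209)) = Mul(Add(212126, Add(196, -332)), Add(276237, 300209)) = Mul(Add(212126, -136), 576446) = Mul(211990, 576446) = 122200787540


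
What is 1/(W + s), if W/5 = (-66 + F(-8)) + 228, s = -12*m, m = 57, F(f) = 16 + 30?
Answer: 1/356 ≈ 0.0028090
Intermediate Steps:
F(f) = 46
s = -684 (s = -12*57 = -684)
W = 1040 (W = 5*((-66 + 46) + 228) = 5*(-20 + 228) = 5*208 = 1040)
1/(W + s) = 1/(1040 - 684) = 1/356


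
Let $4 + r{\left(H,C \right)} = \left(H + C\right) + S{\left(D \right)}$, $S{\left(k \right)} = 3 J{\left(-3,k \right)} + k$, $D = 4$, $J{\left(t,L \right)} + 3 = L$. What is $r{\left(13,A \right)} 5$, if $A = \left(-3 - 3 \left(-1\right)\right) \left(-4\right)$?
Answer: $80$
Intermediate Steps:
$J{\left(t,L \right)} = -3 + L$
$S{\left(k \right)} = -9 + 4 k$ ($S{\left(k \right)} = 3 \left(-3 + k\right) + k = \left(-9 + 3 k\right) + k = -9 + 4 k$)
$A = 0$ ($A = \left(-3 - -3\right) \left(-4\right) = \left(-3 + 3\right) \left(-4\right) = 0 \left(-4\right) = 0$)
$r{\left(H,C \right)} = 3 + C + H$ ($r{\left(H,C \right)} = -4 + \left(\left(H + C\right) + \left(-9 + 4 \cdot 4\right)\right) = -4 + \left(\left(C + H\right) + \left(-9 + 16\right)\right) = -4 + \left(\left(C + H\right) + 7\right) = -4 + \left(7 + C + H\right) = 3 + C + H$)
$r{\left(13,A \right)} 5 = \left(3 + 0 + 13\right) 5 = 16 \cdot 5 = 80$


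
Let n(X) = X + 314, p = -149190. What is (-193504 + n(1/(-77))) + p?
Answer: -26363261/77 ≈ -3.4238e+5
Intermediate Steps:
n(X) = 314 + X
(-193504 + n(1/(-77))) + p = (-193504 + (314 + 1/(-77))) - 149190 = (-193504 + (314 - 1/77)) - 149190 = (-193504 + 24177/77) - 149190 = -14875631/77 - 149190 = -26363261/77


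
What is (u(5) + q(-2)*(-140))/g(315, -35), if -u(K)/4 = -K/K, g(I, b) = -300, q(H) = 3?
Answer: 104/75 ≈ 1.3867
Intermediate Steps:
u(K) = 4 (u(K) = -(-4)*K/K = -(-4) = -4*(-1) = 4)
(u(5) + q(-2)*(-140))/g(315, -35) = (4 + 3*(-140))/(-300) = (4 - 420)*(-1/300) = -416*(-1/300) = 104/75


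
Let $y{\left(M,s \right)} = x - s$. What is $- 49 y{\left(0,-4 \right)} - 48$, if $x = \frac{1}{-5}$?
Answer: $- \frac{1171}{5} \approx -234.2$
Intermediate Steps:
$x = - \frac{1}{5} \approx -0.2$
$y{\left(M,s \right)} = - \frac{1}{5} - s$
$- 49 y{\left(0,-4 \right)} - 48 = - 49 \left(- \frac{1}{5} - -4\right) - 48 = - 49 \left(- \frac{1}{5} + 4\right) - 48 = \left(-49\right) \frac{19}{5} - 48 = - \frac{931}{5} - 48 = - \frac{1171}{5}$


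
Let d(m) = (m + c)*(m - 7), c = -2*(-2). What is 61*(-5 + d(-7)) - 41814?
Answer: -39557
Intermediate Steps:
c = 4
d(m) = (-7 + m)*(4 + m) (d(m) = (m + 4)*(m - 7) = (4 + m)*(-7 + m) = (-7 + m)*(4 + m))
61*(-5 + d(-7)) - 41814 = 61*(-5 + (-28 + (-7)**2 - 3*(-7))) - 41814 = 61*(-5 + (-28 + 49 + 21)) - 41814 = 61*(-5 + 42) - 41814 = 61*37 - 41814 = 2257 - 41814 = -39557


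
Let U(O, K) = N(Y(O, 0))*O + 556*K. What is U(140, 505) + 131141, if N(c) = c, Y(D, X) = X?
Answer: 411921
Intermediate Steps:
U(O, K) = 556*K (U(O, K) = 0*O + 556*K = 0 + 556*K = 556*K)
U(140, 505) + 131141 = 556*505 + 131141 = 280780 + 131141 = 411921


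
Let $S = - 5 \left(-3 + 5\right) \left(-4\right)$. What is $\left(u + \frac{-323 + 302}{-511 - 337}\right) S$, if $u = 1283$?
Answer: $\frac{5440025}{106} \approx 51321.0$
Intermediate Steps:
$S = 40$ ($S = \left(-5\right) 2 \left(-4\right) = \left(-10\right) \left(-4\right) = 40$)
$\left(u + \frac{-323 + 302}{-511 - 337}\right) S = \left(1283 + \frac{-323 + 302}{-511 - 337}\right) 40 = \left(1283 - \frac{21}{-848}\right) 40 = \left(1283 - - \frac{21}{848}\right) 40 = \left(1283 + \frac{21}{848}\right) 40 = \frac{1088005}{848} \cdot 40 = \frac{5440025}{106}$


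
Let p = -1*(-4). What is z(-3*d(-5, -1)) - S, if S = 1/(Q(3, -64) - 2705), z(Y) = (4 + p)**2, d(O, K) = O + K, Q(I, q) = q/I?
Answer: 523459/8179 ≈ 64.000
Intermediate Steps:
p = 4
d(O, K) = K + O
z(Y) = 64 (z(Y) = (4 + 4)**2 = 8**2 = 64)
S = -3/8179 (S = 1/(-64/3 - 2705) = 1/(-8179/3) = -3/8179 ≈ -0.00036679)
z(-3*d(-5, -1)) - S = 64 - 1*(-3/8179) = 64 + 3/8179 = 523459/8179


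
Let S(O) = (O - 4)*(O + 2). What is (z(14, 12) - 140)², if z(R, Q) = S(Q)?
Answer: 784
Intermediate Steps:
S(O) = (-4 + O)*(2 + O)
z(R, Q) = -8 + Q² - 2*Q
(z(14, 12) - 140)² = ((-8 + 12² - 2*12) - 140)² = ((-8 + 144 - 24) - 140)² = (112 - 140)² = (-28)² = 784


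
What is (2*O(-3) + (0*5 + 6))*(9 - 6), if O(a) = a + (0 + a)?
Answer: -18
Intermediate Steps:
O(a) = 2*a (O(a) = a + a = 2*a)
(2*O(-3) + (0*5 + 6))*(9 - 6) = (2*(2*(-3)) + (0*5 + 6))*(9 - 6) = (2*(-6) + (0 + 6))*3 = (-12 + 6)*3 = -6*3 = -18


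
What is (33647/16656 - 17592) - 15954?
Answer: -558708529/16656 ≈ -33544.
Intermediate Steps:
(33647/16656 - 17592) - 15954 = -292978705/16656 - 15954 = -558708529/16656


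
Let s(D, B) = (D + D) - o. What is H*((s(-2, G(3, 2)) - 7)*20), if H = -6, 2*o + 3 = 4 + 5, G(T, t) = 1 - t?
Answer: 1680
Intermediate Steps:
o = 3 (o = -3/2 + (4 + 5)/2 = -3/2 + (1/2)*9 = -3/2 + 9/2 = 3)
s(D, B) = -3 + 2*D (s(D, B) = (D + D) - 1*3 = 2*D - 3 = -3 + 2*D)
H*((s(-2, G(3, 2)) - 7)*20) = -6*((-3 + 2*(-2)) - 7)*20 = -6*((-3 - 4) - 7)*20 = -6*(-7 - 7)*20 = -(-84)*20 = -6*(-280) = 1680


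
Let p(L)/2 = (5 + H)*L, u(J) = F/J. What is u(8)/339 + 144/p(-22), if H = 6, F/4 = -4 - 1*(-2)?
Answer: -12325/41019 ≈ -0.30047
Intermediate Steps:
F = -8 (F = 4*(-4 - 1*(-2)) = 4*(-4 + 2) = 4*(-2) = -8)
u(J) = -8/J
p(L) = 22*L (p(L) = 2*((5 + 6)*L) = 2*(11*L) = 22*L)
u(8)/339 + 144/p(-22) = -8/8/339 + 144/((22*(-22))) = -8*1/8*(1/339) + 144/(-484) = -1*1/339 + 144*(-1/484) = -1/339 - 36/121 = -12325/41019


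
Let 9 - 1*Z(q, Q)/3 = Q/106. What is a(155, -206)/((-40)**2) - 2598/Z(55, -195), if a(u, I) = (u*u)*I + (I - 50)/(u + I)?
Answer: -49584250051/15626400 ≈ -3173.1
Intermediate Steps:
a(u, I) = I*u**2 + (-50 + I)/(I + u) (a(u, I) = u**2*I + (-50 + I)/(I + u) = I*u**2 + (-50 + I)/(I + u))
Z(q, Q) = 27 - 3*Q/106
a(155, -206)/((-40)**2) - 2598/Z(55, -195) = ((-50 - 206 - 206*155**3 + (-206)**2*155**2)/(-206 + 155))/((-40)**2) - 2598/(27 - 3/106*(-195)) = ((-50 - 206 - 206*3723875 + 42436*24025)/(-51))/1600 - 2598/(27 + 585/106) = -(-50 - 206 - 767118250 + 1019524900)/51*(1/1600) - 2598/3447/106 = -1/51*252406394*(1/1600) - 2598*106/3447 = -252406394/51*1/1600 - 91796/1149 = -126203197/40800 - 91796/1149 = -49584250051/15626400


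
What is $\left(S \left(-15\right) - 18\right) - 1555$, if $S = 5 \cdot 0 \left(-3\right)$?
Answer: $-1573$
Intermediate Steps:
$S = 0$ ($S = 0 \left(-3\right) = 0$)
$\left(S \left(-15\right) - 18\right) - 1555 = \left(0 \left(-15\right) - 18\right) - 1555 = \left(0 - 18\right) - 1555 = -18 - 1555 = -1573$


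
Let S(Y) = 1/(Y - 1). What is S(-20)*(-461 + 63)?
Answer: 398/21 ≈ 18.952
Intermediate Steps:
S(Y) = 1/(-1 + Y)
S(-20)*(-461 + 63) = (-461 + 63)/(-1 - 20) = -398/(-21) = -1/21*(-398) = 398/21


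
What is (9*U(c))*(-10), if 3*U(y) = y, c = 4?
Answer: -120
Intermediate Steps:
U(y) = y/3
(9*U(c))*(-10) = (9*((⅓)*4))*(-10) = (9*(4/3))*(-10) = 12*(-10) = -120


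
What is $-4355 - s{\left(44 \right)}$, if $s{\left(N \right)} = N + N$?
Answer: $-4443$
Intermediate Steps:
$s{\left(N \right)} = 2 N$
$-4355 - s{\left(44 \right)} = -4355 - 2 \cdot 44 = -4355 - 88 = -4443$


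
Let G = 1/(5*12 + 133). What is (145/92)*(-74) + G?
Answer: -1035399/8878 ≈ -116.63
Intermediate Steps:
G = 1/193 (G = 1/(60 + 133) = 1/193 ≈ 0.0051813)
(145/92)*(-74) + G = (145/92)*(-74) + 1/193 = -5365/46 + 1/193 = -1035399/8878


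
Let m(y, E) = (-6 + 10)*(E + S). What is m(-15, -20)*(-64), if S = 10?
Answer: 2560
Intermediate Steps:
m(y, E) = 40 + 4*E (m(y, E) = (-6 + 10)*(E + 10) = 4*(10 + E) = 40 + 4*E)
m(-15, -20)*(-64) = (40 + 4*(-20))*(-64) = (40 - 80)*(-64) = -40*(-64) = 2560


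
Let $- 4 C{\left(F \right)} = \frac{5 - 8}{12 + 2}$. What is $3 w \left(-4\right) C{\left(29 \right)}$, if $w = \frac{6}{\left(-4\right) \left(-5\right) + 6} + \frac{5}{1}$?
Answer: $- \frac{306}{91} \approx -3.3626$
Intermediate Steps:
$C{\left(F \right)} = \frac{3}{56}$ ($C{\left(F \right)} = - \frac{\left(5 - 8\right) \frac{1}{12 + 2}}{4} = - \frac{\left(-3\right) \frac{1}{14}}{4} = \left(- \frac{1}{4}\right) \left(- \frac{3}{14}\right) = \frac{3}{56}$)
$w = \frac{68}{13}$ ($w = \frac{6}{20 + 6} + 5 \cdot 1 = \frac{6}{26} + 5 = 6 \cdot \frac{1}{26} + 5 = \frac{3}{13} + 5 = \frac{68}{13} \approx 5.2308$)
$3 w \left(-4\right) C{\left(29 \right)} = 3 \cdot \frac{68}{13} \left(-4\right) \frac{3}{56} = \frac{204}{13} \left(-4\right) \frac{3}{56} = \left(- \frac{816}{13}\right) \frac{3}{56} = - \frac{306}{91}$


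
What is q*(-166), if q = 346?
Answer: -57436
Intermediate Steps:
q*(-166) = 346*(-166) = -57436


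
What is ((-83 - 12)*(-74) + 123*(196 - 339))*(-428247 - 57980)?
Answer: 5134070893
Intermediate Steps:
((-83 - 12)*(-74) + 123*(196 - 339))*(-428247 - 57980) = (-95*(-74) + 123*(-143))*(-486227) = (7030 - 17589)*(-486227) = -10559*(-486227) = 5134070893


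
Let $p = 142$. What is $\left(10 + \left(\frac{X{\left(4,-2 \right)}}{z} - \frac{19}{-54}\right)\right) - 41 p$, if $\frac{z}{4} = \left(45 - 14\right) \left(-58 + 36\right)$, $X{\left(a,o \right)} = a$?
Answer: $- \frac{53507858}{9207} \approx -5811.6$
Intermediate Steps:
$z = -2728$ ($z = 4 \left(45 - 14\right) \left(-58 + 36\right) = 4 \cdot 31 \left(-22\right) = 4 \left(-682\right) = -2728$)
$\left(10 + \left(\frac{X{\left(4,-2 \right)}}{z} - \frac{19}{-54}\right)\right) - 41 p = \left(10 + \left(\frac{4}{-2728} - \frac{19}{-54}\right)\right) - 5822 = \left(10 + \left(4 \left(- \frac{1}{2728}\right) - - \frac{19}{54}\right)\right) - 5822 = \left(10 + \left(- \frac{1}{682} + \frac{19}{54}\right)\right) - 5822 = \left(10 + \frac{3226}{9207}\right) - 5822 = \frac{95296}{9207} - 5822 = - \frac{53507858}{9207}$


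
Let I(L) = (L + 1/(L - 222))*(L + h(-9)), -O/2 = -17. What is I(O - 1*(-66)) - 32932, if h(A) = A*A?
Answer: -1809685/122 ≈ -14833.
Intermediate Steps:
O = 34 (O = -2*(-17) = 34)
h(A) = A²
I(L) = (81 + L)*(L + 1/(-222 + L)) (I(L) = (L + 1/(L - 222))*(L + (-9)²) = (L + 1/(-222 + L))*(L + 81) = (L + 1/(-222 + L))*(81 + L) = (81 + L)*(L + 1/(-222 + L)))
I(O - 1*(-66)) - 32932 = (81 + (34 - 1*(-66))³ - 17981*(34 - 1*(-66)) - 141*(34 - 1*(-66))²)/(-222 + (34 - 1*(-66))) - 32932 = (81 + (34 + 66)³ - 17981*(34 + 66) - 141*(34 + 66)²)/(-222 + (34 + 66)) - 32932 = (81 + 100³ - 17981*100 - 141*100²)/(-222 + 100) - 32932 = (81 + 1000000 - 1798100 - 141*10000)/(-122) - 32932 = -(81 + 1000000 - 1798100 - 1410000)/122 - 32932 = -1/122*(-2208019) - 32932 = 2208019/122 - 32932 = -1809685/122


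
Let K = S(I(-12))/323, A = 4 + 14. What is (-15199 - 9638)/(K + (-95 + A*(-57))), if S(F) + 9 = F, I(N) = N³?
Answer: 8022351/363820 ≈ 22.050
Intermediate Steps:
S(F) = -9 + F
A = 18
K = -1737/323 (K = (-9 + (-12)³)/323 = (-9 - 1728)*(1/323) = -1737*1/323 = -1737/323 ≈ -5.3777)
(-15199 - 9638)/(K + (-95 + A*(-57))) = (-15199 - 9638)/(-1737/323 + (-95 + 18*(-57))) = -24837/(-1737/323 + (-95 - 1026)) = -24837/(-1737/323 - 1121) = -24837/(-363820/323) = -24837*(-323/363820) = 8022351/363820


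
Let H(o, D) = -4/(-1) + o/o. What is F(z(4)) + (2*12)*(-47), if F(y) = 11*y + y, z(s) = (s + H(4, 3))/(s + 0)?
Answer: -1101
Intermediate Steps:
H(o, D) = 5 (H(o, D) = -4*(-1) + 1 = 4 + 1 = 5)
z(s) = (5 + s)/s (z(s) = (s + 5)/(s + 0) = (5 + s)/s)
F(y) = 12*y
F(z(4)) + (2*12)*(-47) = 12*((5 + 4)/4) + (2*12)*(-47) = 12*((¼)*9) + 24*(-47) = 12*(9/4) - 1128 = 27 - 1128 = -1101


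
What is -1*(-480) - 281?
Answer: 199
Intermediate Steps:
-1*(-480) - 281 = 480 - 281 = 199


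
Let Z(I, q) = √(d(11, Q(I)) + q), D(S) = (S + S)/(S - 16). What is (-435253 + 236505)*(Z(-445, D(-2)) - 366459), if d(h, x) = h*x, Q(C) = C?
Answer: 72832993332 - 198748*I*√44053/3 ≈ 7.2833e+10 - 1.3905e+7*I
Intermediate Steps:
D(S) = 2*S/(-16 + S) (D(S) = (2*S)/(-16 + S) = 2*S/(-16 + S))
Z(I, q) = √(q + 11*I) (Z(I, q) = √(11*I + q) = √(q + 11*I))
(-435253 + 236505)*(Z(-445, D(-2)) - 366459) = (-435253 + 236505)*(√(2*(-2)/(-16 - 2) + 11*(-445)) - 366459) = -198748*(√(2*(-2)/(-18) - 4895) - 366459) = -198748*(√(2*(-2)*(-1/18) - 4895) - 366459) = -198748*(√(2/9 - 4895) - 366459) = -198748*(√(-44053/9) - 366459) = -198748*(I*√44053/3 - 366459) = -198748*(-366459 + I*√44053/3) = 72832993332 - 198748*I*√44053/3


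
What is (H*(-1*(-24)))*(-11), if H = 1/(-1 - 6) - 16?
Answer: 29832/7 ≈ 4261.7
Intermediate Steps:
H = -113/7 (H = 1/(-7) - 16 = -⅐ - 16 = -113/7 ≈ -16.143)
(H*(-1*(-24)))*(-11) = -(-113)*(-24)/7*(-11) = -113/7*24*(-11) = -2712/7*(-11) = 29832/7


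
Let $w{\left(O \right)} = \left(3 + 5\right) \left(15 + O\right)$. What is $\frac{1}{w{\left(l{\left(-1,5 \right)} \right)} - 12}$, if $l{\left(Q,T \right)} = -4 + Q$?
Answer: $\frac{1}{68} \approx 0.014706$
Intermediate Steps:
$w{\left(O \right)} = 120 + 8 O$ ($w{\left(O \right)} = 8 \left(15 + O\right) = 120 + 8 O$)
$\frac{1}{w{\left(l{\left(-1,5 \right)} \right)} - 12} = \frac{1}{\left(120 + 8 \left(-4 - 1\right)\right) - 12} = \frac{1}{\left(120 + 8 \left(-5\right)\right) - 12} = \frac{1}{\left(120 - 40\right) - 12} = \frac{1}{80 - 12} = \frac{1}{68}$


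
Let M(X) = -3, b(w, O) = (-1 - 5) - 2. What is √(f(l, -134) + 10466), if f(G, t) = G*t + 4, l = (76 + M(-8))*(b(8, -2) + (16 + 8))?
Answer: I*√146042 ≈ 382.15*I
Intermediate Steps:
b(w, O) = -8 (b(w, O) = -6 - 2 = -8)
l = 1168 (l = (76 - 3)*(-8 + (16 + 8)) = 73*(-8 + 24) = 73*16 = 1168)
f(G, t) = 4 + G*t
√(f(l, -134) + 10466) = √((4 + 1168*(-134)) + 10466) = √((4 - 156512) + 10466) = √(-156508 + 10466) = √(-146042) = I*√146042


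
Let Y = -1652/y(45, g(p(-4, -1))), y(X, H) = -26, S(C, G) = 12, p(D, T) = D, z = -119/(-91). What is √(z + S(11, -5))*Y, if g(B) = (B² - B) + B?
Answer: 826*√2249/169 ≈ 231.79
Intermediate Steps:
z = 17/13 (z = -119*(-1/91) = 17/13 ≈ 1.3077)
g(B) = B²
Y = 826/13 (Y = -1652/(-26) = -1652*(-1/26) = 826/13 ≈ 63.538)
√(z + S(11, -5))*Y = √(17/13 + 12)*(826/13) = √(173/13)*(826/13) = (√2249/13)*(826/13) = 826*√2249/169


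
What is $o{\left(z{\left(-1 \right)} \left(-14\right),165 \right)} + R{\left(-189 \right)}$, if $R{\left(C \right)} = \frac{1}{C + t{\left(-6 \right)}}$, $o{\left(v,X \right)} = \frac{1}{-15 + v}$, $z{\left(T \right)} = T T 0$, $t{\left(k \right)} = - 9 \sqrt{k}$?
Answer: $\frac{- 3 \sqrt{6} + 68 i}{45 \left(\sqrt{6} - 21 i\right)} \approx -0.071887 + 0.00060887 i$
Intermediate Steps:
$z{\left(T \right)} = 0$ ($z{\left(T \right)} = T^{2} \cdot 0 = 0$)
$R{\left(C \right)} = \frac{1}{C - 9 i \sqrt{6}}$ ($R{\left(C \right)} = \frac{1}{C - 9 \sqrt{-6}} = \frac{1}{C - 9 i \sqrt{6}}$)
$o{\left(z{\left(-1 \right)} \left(-14\right),165 \right)} + R{\left(-189 \right)} = \frac{1}{-15 + 0 \left(-14\right)} + \frac{1}{-189 - 9 i \sqrt{6}} = \frac{1}{-15 + 0} + \frac{1}{-189 - 9 i \sqrt{6}} = \frac{1}{-15} + \frac{1}{-189 - 9 i \sqrt{6}} = - \frac{1}{15} + \frac{1}{-189 - 9 i \sqrt{6}}$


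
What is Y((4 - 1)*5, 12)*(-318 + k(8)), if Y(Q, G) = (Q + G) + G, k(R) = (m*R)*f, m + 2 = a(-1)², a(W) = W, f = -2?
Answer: -11778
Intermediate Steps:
m = -1 (m = -2 + (-1)² = -2 + 1 = -1)
k(R) = 2*R (k(R) = -R*(-2) = 2*R)
Y(Q, G) = Q + 2*G (Y(Q, G) = (G + Q) + G = Q + 2*G)
Y((4 - 1)*5, 12)*(-318 + k(8)) = ((4 - 1)*5 + 2*12)*(-318 + 2*8) = (3*5 + 24)*(-318 + 16) = (15 + 24)*(-302) = 39*(-302) = -11778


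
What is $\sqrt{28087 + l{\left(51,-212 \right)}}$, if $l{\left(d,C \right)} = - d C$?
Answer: $\sqrt{38899} \approx 197.23$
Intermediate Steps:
$l{\left(d,C \right)} = - C d$
$\sqrt{28087 + l{\left(51,-212 \right)}} = \sqrt{28087 - \left(-212\right) 51} = \sqrt{28087 + 10812} = \sqrt{38899}$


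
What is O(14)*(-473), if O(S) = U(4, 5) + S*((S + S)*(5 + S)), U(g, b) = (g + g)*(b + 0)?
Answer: -3541824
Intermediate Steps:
U(g, b) = 2*b*g (U(g, b) = (2*g)*b = 2*b*g)
O(S) = 40 + 2*S²*(5 + S) (O(S) = 2*5*4 + S*((S + S)*(5 + S)) = 40 + S*((2*S)*(5 + S)) = 40 + S*(2*S*(5 + S)) = 40 + 2*S²*(5 + S))
O(14)*(-473) = (40 + 2*14³ + 10*14²)*(-473) = (40 + 2*2744 + 10*196)*(-473) = (40 + 5488 + 1960)*(-473) = 7488*(-473) = -3541824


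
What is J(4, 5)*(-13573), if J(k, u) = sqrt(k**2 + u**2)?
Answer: -13573*sqrt(41) ≈ -86910.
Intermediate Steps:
J(4, 5)*(-13573) = sqrt(4**2 + 5**2)*(-13573) = sqrt(16 + 25)*(-13573) = sqrt(41)*(-13573) = -13573*sqrt(41)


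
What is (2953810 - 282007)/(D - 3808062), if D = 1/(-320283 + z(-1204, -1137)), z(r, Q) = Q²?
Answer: -2598291012258/3703286982131 ≈ -0.70162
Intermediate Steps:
D = 1/972486 (D = 1/(-320283 + (-1137)²) = 1/(-320283 + 1292769) = 1/972486 ≈ 1.0283e-6)
(2953810 - 282007)/(D - 3808062) = (2953810 - 282007)/(1/972486 - 3808062) = 2671803/(-3703286982131/972486) = 2671803*(-972486/3703286982131) = -2598291012258/3703286982131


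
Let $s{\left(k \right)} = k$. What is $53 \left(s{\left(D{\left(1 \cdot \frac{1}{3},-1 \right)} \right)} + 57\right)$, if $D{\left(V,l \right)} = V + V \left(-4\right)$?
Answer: $2968$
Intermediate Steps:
$D{\left(V,l \right)} = - 3 V$ ($D{\left(V,l \right)} = V - 4 V = - 3 V$)
$53 \left(s{\left(D{\left(1 \cdot \frac{1}{3},-1 \right)} \right)} + 57\right) = 53 \left(- 3 \cdot 1 \cdot \frac{1}{3} + 57\right) = 53 \left(\left(-3\right) \frac{1}{3} + 57\right) = 53 \left(-1 + 57\right) = 53 \cdot 56 = 2968$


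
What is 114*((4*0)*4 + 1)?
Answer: 114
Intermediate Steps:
114*((4*0)*4 + 1) = 114*(0*4 + 1) = 114*(0 + 1) = 114*1 = 114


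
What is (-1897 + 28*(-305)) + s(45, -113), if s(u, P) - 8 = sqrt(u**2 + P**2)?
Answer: -10429 + sqrt(14794) ≈ -10307.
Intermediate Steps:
s(u, P) = 8 + sqrt(P**2 + u**2) (s(u, P) = 8 + sqrt(u**2 + P**2) = 8 + sqrt(P**2 + u**2))
(-1897 + 28*(-305)) + s(45, -113) = (-1897 + 28*(-305)) + (8 + sqrt((-113)**2 + 45**2)) = (-1897 - 8540) + (8 + sqrt(12769 + 2025)) = -10437 + (8 + sqrt(14794)) = -10429 + sqrt(14794)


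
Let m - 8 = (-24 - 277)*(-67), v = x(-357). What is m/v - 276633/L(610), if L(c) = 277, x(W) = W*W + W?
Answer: -11717417587/11734828 ≈ -998.52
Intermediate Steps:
x(W) = W + W**2 (x(W) = W**2 + W = W + W**2)
v = 127092 (v = -357*(1 - 357) = -357*(-356) = 127092)
m = 20175 (m = 8 + (-24 - 277)*(-67) = 8 - 301*(-67) = 8 + 20167 = 20175)
m/v - 276633/L(610) = 20175/127092 - 276633/277 = 20175*(1/127092) - 276633*1/277 = 6725/42364 - 276633/277 = -11717417587/11734828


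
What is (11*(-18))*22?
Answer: -4356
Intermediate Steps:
(11*(-18))*22 = -198*22 = -4356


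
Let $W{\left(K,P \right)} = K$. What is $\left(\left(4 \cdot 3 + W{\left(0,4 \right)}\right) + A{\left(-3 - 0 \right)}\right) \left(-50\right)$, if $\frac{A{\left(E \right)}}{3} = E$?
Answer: $-150$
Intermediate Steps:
$A{\left(E \right)} = 3 E$
$\left(\left(4 \cdot 3 + W{\left(0,4 \right)}\right) + A{\left(-3 - 0 \right)}\right) \left(-50\right) = \left(\left(4 \cdot 3 + 0\right) + 3 \left(-3 - 0\right)\right) \left(-50\right) = \left(\left(12 + 0\right) + 3 \left(-3 + 0\right)\right) \left(-50\right) = \left(12 + 3 \left(-3\right)\right) \left(-50\right) = \left(12 - 9\right) \left(-50\right) = 3 \left(-50\right) = -150$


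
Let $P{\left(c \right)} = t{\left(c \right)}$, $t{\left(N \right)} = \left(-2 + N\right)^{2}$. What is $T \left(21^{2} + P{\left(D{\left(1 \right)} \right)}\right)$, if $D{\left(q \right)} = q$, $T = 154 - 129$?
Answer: $11050$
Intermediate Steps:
$T = 25$ ($T = 154 - 129 = 25$)
$P{\left(c \right)} = \left(-2 + c\right)^{2}$
$T \left(21^{2} + P{\left(D{\left(1 \right)} \right)}\right) = 25 \left(21^{2} + \left(-2 + 1\right)^{2}\right) = 25 \left(441 + \left(-1\right)^{2}\right) = 25 \left(441 + 1\right) = 25 \cdot 442 = 11050$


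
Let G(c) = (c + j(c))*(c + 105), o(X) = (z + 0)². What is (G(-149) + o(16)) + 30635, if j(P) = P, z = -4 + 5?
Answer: 43748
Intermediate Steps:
z = 1
o(X) = 1 (o(X) = (1 + 0)² = 1² = 1)
G(c) = 2*c*(105 + c) (G(c) = (c + c)*(c + 105) = (2*c)*(105 + c) = 2*c*(105 + c))
(G(-149) + o(16)) + 30635 = (2*(-149)*(105 - 149) + 1) + 30635 = (2*(-149)*(-44) + 1) + 30635 = (13112 + 1) + 30635 = 13113 + 30635 = 43748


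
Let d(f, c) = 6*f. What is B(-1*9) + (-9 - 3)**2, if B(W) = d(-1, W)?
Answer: 138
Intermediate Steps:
B(W) = -6 (B(W) = 6*(-1) = -6)
B(-1*9) + (-9 - 3)**2 = -6 + (-9 - 3)**2 = -6 + (-12)**2 = -6 + 144 = 138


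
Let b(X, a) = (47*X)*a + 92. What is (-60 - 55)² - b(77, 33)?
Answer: -106294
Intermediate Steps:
b(X, a) = 92 + 47*X*a (b(X, a) = 47*X*a + 92 = 92 + 47*X*a)
(-60 - 55)² - b(77, 33) = (-60 - 55)² - (92 + 47*77*33) = (-115)² - (92 + 119427) = 13225 - 1*119519 = 13225 - 119519 = -106294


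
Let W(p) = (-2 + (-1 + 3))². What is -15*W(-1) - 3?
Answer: -3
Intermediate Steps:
W(p) = 0 (W(p) = (-2 + 2)² = 0² = 0)
-15*W(-1) - 3 = -15*0 - 3 = 0 - 3 = -3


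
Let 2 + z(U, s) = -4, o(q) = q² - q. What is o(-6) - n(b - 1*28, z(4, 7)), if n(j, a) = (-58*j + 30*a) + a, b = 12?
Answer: -700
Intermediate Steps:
z(U, s) = -6 (z(U, s) = -2 - 4 = -6)
n(j, a) = -58*j + 31*a
o(-6) - n(b - 1*28, z(4, 7)) = -6*(-1 - 6) - (-58*(12 - 1*28) + 31*(-6)) = -6*(-7) - (-58*(12 - 28) - 186) = 42 - (-58*(-16) - 186) = 42 - (928 - 186) = 42 - 1*742 = 42 - 742 = -700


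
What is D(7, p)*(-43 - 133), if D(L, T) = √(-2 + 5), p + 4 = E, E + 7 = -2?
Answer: -176*√3 ≈ -304.84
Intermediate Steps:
E = -9 (E = -7 - 2 = -9)
p = -13 (p = -4 - 9 = -13)
D(L, T) = √3
D(7, p)*(-43 - 133) = √3*(-43 - 133) = √3*(-176) = -176*√3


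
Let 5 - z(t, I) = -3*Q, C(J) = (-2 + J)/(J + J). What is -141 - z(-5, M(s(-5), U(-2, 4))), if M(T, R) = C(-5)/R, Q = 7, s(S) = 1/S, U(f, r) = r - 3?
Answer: -167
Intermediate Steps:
C(J) = (-2 + J)/(2*J) (C(J) = (-2 + J)/((2*J)) = (-2 + J)*(1/(2*J)) = (-2 + J)/(2*J))
U(f, r) = -3 + r
M(T, R) = 7/(10*R) (M(T, R) = ((½)*(-2 - 5)/(-5))/R = ((½)*(-⅕)*(-7))/R = 7/(10*R))
z(t, I) = 26 (z(t, I) = 5 - (-3)*7 = 5 - 1*(-21) = 5 + 21 = 26)
-141 - z(-5, M(s(-5), U(-2, 4))) = -141 - 1*26 = -141 - 26 = -167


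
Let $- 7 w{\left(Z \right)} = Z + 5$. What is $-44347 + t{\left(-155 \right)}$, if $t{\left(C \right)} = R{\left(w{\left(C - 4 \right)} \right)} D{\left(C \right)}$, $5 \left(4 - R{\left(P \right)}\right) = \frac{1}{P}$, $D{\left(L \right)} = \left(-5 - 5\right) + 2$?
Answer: $- \frac{2440841}{55} \approx -44379.0$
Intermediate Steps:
$D{\left(L \right)} = -8$ ($D{\left(L \right)} = -10 + 2 = -8$)
$w{\left(Z \right)} = - \frac{5}{7} - \frac{Z}{7}$ ($w{\left(Z \right)} = - \frac{Z + 5}{7} = - \frac{5 + Z}{7} = - \frac{5}{7} - \frac{Z}{7}$)
$R{\left(P \right)} = 4 - \frac{1}{5 P}$
$t{\left(C \right)} = -32 + \frac{8}{5 \left(- \frac{1}{7} - \frac{C}{7}\right)}$ ($t{\left(C \right)} = \left(4 - \frac{1}{5 \left(- \frac{5}{7} - \frac{C - 4}{7}\right)}\right) \left(-8\right) = \left(4 - \frac{1}{5 \left(- \frac{5}{7} - \frac{-4 + C}{7}\right)}\right) \left(-8\right) = \left(4 - \frac{1}{5 \left(- \frac{5}{7} - \left(- \frac{4}{7} + \frac{C}{7}\right)\right)}\right) \left(-8\right) = \left(4 - \frac{1}{5 \left(- \frac{1}{7} - \frac{C}{7}\right)}\right) \left(-8\right) = -32 + \frac{8}{5 \left(- \frac{1}{7} - \frac{C}{7}\right)}$)
$-44347 + t{\left(-155 \right)} = -44347 + \frac{8 \left(-27 - -3100\right)}{5 \left(1 - 155\right)} = -44347 + \frac{8 \left(-27 + 3100\right)}{5 \left(-154\right)} = -44347 + \frac{8}{5} \left(- \frac{1}{154}\right) 3073 = -44347 - \frac{1756}{55} = - \frac{2440841}{55}$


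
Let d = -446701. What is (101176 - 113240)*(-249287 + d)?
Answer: 8396399232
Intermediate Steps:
(101176 - 113240)*(-249287 + d) = (101176 - 113240)*(-249287 - 446701) = -12064*(-695988) = 8396399232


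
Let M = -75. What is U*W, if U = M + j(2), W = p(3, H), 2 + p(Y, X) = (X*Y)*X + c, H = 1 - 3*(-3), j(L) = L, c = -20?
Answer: -20294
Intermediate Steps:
H = 10 (H = 1 + 9 = 10)
p(Y, X) = -22 + Y*X² (p(Y, X) = -2 + ((X*Y)*X - 20) = -2 + (Y*X² - 20) = -2 + (-20 + Y*X²) = -22 + Y*X²)
W = 278 (W = -22 + 3*10² = -22 + 3*100 = -22 + 300 = 278)
U = -73 (U = -75 + 2 = -73)
U*W = -73*278 = -20294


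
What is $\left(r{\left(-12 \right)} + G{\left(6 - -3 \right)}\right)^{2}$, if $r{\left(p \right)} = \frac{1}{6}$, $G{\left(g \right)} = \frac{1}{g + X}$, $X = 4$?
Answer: $\frac{361}{6084} \approx 0.059336$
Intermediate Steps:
$G{\left(g \right)} = \frac{1}{4 + g}$ ($G{\left(g \right)} = \frac{1}{g + 4} = \frac{1}{4 + g}$)
$r{\left(p \right)} = \frac{1}{6}$
$\left(r{\left(-12 \right)} + G{\left(6 - -3 \right)}\right)^{2} = \left(\frac{1}{6} + \frac{1}{4 + \left(6 - -3\right)}\right)^{2} = \left(\frac{1}{6} + \frac{1}{4 + \left(6 + 3\right)}\right)^{2} = \left(\frac{1}{6} + \frac{1}{4 + 9}\right)^{2} = \left(\frac{1}{6} + \frac{1}{13}\right)^{2} = \left(\frac{19}{78}\right)^{2} = \frac{361}{6084}$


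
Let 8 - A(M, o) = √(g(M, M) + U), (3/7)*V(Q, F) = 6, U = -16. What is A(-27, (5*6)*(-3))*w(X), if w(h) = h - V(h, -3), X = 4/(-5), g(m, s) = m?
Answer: -592/5 + 74*I*√43/5 ≈ -118.4 + 97.05*I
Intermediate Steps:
V(Q, F) = 14 (V(Q, F) = (7/3)*6 = 14)
X = -⅘ (X = 4*(-⅕) = -⅘ ≈ -0.80000)
A(M, o) = 8 - √(-16 + M) (A(M, o) = 8 - √(M - 16) = 8 - √(-16 + M))
w(h) = -14 + h (w(h) = h - 1*14 = h - 14 = -14 + h)
A(-27, (5*6)*(-3))*w(X) = (8 - √(-16 - 27))*(-14 - ⅘) = (8 - √(-43))*(-74/5) = (8 - I*√43)*(-74/5) = -592/5 + 74*I*√43/5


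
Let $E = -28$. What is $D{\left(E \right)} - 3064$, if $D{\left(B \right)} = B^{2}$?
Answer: $-2280$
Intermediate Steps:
$D{\left(E \right)} - 3064 = \left(-28\right)^{2} - 3064 = 784 - 3064 = -2280$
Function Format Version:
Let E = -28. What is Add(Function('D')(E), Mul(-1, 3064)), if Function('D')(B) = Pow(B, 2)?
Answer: -2280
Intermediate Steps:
Add(Function('D')(E), Mul(-1, 3064)) = Add(Pow(-28, 2), Mul(-1, 3064)) = Add(784, -3064) = -2280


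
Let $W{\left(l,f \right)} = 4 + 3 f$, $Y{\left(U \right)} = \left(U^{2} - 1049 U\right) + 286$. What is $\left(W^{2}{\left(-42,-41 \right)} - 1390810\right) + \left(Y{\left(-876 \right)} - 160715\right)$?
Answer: $149222$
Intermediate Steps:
$Y{\left(U \right)} = 286 + U^{2} - 1049 U$
$\left(W^{2}{\left(-42,-41 \right)} - 1390810\right) + \left(Y{\left(-876 \right)} - 160715\right) = \left(\left(4 + 3 \left(-41\right)\right)^{2} - 1390810\right) + \left(\left(286 + \left(-876\right)^{2} - -918924\right) - 160715\right) = \left(\left(4 - 123\right)^{2} - 1390810\right) + \left(\left(286 + 767376 + 918924\right) - 160715\right) = \left(\left(-119\right)^{2} - 1390810\right) + \left(1686586 - 160715\right) = \left(14161 - 1390810\right) + 1525871 = -1376649 + 1525871 = 149222$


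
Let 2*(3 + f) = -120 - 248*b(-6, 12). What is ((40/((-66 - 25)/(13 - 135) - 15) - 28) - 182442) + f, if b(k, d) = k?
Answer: -316135951/1739 ≈ -1.8179e+5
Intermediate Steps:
f = 681 (f = -3 + (-120 - 248*(-6))/2 = -3 + (-120 + 1488)/2 = -3 + (1/2)*1368 = -3 + 684 = 681)
((40/((-66 - 25)/(13 - 135) - 15) - 28) - 182442) + f = ((40/((-66 - 25)/(13 - 135) - 15) - 28) - 182442) + 681 = ((40/(-91/(-122) - 15) - 28) - 182442) + 681 = ((40/(-91*(-1/122) - 15) - 28) - 182442) + 681 = ((40/(91/122 - 15) - 28) - 182442) + 681 = ((40/(-1739/122) - 28) - 182442) + 681 = ((-122/1739*40 - 28) - 182442) + 681 = ((-4880/1739 - 28) - 182442) + 681 = (-53572/1739 - 182442) + 681 = -317320210/1739 + 681 = -316135951/1739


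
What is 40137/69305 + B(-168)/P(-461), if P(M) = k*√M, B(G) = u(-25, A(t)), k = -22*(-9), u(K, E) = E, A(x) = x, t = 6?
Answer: 40137/69305 - I*√461/15213 ≈ 0.57914 - 0.0014114*I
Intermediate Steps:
k = 198
B(G) = 6
P(M) = 198*√M
40137/69305 + B(-168)/P(-461) = 40137/69305 + 6/((198*√(-461))) = 40137*(1/69305) + 6/((198*(I*√461))) = 40137/69305 + 6/((198*I*√461)) = 40137/69305 + 6*(-I*√461/91278) = 40137/69305 - I*√461/15213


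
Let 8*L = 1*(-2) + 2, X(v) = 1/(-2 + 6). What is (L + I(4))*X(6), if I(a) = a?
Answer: 1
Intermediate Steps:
X(v) = ¼ (X(v) = 1/4 = ¼)
L = 0 (L = (1*(-2) + 2)/8 = (-2 + 2)/8 = (⅛)*0 = 0)
(L + I(4))*X(6) = (0 + 4)*(¼) = 4*(¼) = 1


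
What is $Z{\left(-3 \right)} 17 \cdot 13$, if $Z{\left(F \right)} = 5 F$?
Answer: $-3315$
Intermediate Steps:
$Z{\left(-3 \right)} 17 \cdot 13 = 5 \left(-3\right) 17 \cdot 13 = \left(-15\right) 17 \cdot 13 = \left(-255\right) 13 = -3315$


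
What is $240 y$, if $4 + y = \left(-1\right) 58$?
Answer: $-14880$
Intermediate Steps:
$y = -62$ ($y = -4 - 58 = -62$)
$240 y = 240 \left(-62\right) = -14880$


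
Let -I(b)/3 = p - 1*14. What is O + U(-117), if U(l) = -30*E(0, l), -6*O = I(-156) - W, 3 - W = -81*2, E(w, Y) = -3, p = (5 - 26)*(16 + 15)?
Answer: -215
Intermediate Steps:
p = -651 (p = -21*31 = -651)
I(b) = 1995 (I(b) = -3*(-651 - 1*14) = -3*(-651 - 14) = -3*(-665) = 1995)
W = 165 (W = 3 - (-81)*2 = 3 - 1*(-162) = 3 + 162 = 165)
O = -305 (O = -(1995 - 1*165)/6 = -(1995 - 165)/6 = -⅙*1830 = -305)
U(l) = 90 (U(l) = -30*(-3) = 90)
O + U(-117) = -305 + 90 = -215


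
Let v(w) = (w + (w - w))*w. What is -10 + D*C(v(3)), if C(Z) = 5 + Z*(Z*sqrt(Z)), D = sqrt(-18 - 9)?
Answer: -10 + 744*I*sqrt(3) ≈ -10.0 + 1288.6*I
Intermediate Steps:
v(w) = w**2 (v(w) = (w + 0)*w = w*w = w**2)
D = 3*I*sqrt(3) (D = sqrt(-27) = 3*I*sqrt(3) ≈ 5.1962*I)
C(Z) = 5 + Z**(5/2) (C(Z) = 5 + Z*Z**(3/2) = 5 + Z**(5/2))
-10 + D*C(v(3)) = -10 + (3*I*sqrt(3))*(5 + (3**2)**(5/2)) = -10 + (3*I*sqrt(3))*(5 + 9**(5/2)) = -10 + (3*I*sqrt(3))*(5 + 243) = -10 + (3*I*sqrt(3))*248 = -10 + 744*I*sqrt(3)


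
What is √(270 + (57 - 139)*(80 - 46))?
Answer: I*√2518 ≈ 50.18*I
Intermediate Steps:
√(270 + (57 - 139)*(80 - 46)) = √(270 - 82*34) = √(270 - 2788) = √(-2518) = I*√2518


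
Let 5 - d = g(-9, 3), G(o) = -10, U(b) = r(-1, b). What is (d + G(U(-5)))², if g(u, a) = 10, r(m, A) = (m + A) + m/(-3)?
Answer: 225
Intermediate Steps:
r(m, A) = A + 2*m/3 (r(m, A) = (A + m) + m*(-⅓) = (A + m) - m/3 = A + 2*m/3)
U(b) = -⅔ + b (U(b) = b + (⅔)*(-1) = b - ⅔ = -⅔ + b)
d = -5 (d = 5 - 1*10 = 5 - 10 = -5)
(d + G(U(-5)))² = (-5 - 10)² = (-15)² = 225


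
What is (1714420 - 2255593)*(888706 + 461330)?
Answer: -730603032228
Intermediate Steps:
(1714420 - 2255593)*(888706 + 461330) = -541173*1350036 = -730603032228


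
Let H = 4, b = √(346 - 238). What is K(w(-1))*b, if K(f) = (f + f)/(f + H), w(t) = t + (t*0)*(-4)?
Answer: -4*√3 ≈ -6.9282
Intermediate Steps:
b = 6*√3 (b = √108 = 6*√3 ≈ 10.392)
w(t) = t (w(t) = t + 0*(-4) = t + 0 = t)
K(f) = 2*f/(4 + f) (K(f) = (f + f)/(f + 4) = (2*f)/(4 + f) = 2*f/(4 + f))
K(w(-1))*b = (2*(-1)/(4 - 1))*(6*√3) = (2*(-1)/3)*(6*√3) = (2*(-1)*(⅓))*(6*√3) = -4*√3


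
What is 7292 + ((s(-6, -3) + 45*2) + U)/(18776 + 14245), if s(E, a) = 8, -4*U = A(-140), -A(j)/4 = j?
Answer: 80263030/11007 ≈ 7292.0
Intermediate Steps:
A(j) = -4*j
U = -140 (U = -(-1)*(-140) = -¼*560 = -140)
7292 + ((s(-6, -3) + 45*2) + U)/(18776 + 14245) = 7292 + ((8 + 45*2) - 140)/(18776 + 14245) = 7292 + ((8 + 90) - 140)/33021 = 7292 + (98 - 140)*(1/33021) = 7292 - 42*1/33021 = 7292 - 14/11007 = 80263030/11007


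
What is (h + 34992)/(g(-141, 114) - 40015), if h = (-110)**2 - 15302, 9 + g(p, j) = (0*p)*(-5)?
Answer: -15895/20012 ≈ -0.79427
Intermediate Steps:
g(p, j) = -9 (g(p, j) = -9 + (0*p)*(-5) = -9 + 0*(-5) = -9 + 0 = -9)
h = -3202 (h = 12100 - 15302 = -3202)
(h + 34992)/(g(-141, 114) - 40015) = (-3202 + 34992)/(-9 - 40015) = 31790/(-40024) = 31790*(-1/40024) = -15895/20012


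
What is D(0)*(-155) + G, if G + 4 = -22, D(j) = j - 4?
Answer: 594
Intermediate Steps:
D(j) = -4 + j
G = -26 (G = -4 - 22 = -26)
D(0)*(-155) + G = (-4 + 0)*(-155) - 26 = -4*(-155) - 26 = 620 - 26 = 594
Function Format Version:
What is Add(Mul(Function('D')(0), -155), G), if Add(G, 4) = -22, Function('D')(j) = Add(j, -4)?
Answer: 594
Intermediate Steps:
Function('D')(j) = Add(-4, j)
G = -26 (G = Add(-4, -22) = -26)
Add(Mul(Function('D')(0), -155), G) = Add(Mul(Add(-4, 0), -155), -26) = Add(Mul(-4, -155), -26) = Add(620, -26) = 594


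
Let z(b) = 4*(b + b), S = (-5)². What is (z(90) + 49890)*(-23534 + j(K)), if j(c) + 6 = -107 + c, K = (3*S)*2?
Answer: -1189183170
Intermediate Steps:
S = 25
K = 150 (K = (3*25)*2 = 75*2 = 150)
z(b) = 8*b (z(b) = 4*(2*b) = 8*b)
j(c) = -113 + c (j(c) = -6 + (-107 + c) = -113 + c)
(z(90) + 49890)*(-23534 + j(K)) = (8*90 + 49890)*(-23534 + (-113 + 150)) = (720 + 49890)*(-23534 + 37) = 50610*(-23497) = -1189183170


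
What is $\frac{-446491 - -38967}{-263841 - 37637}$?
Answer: $\frac{11986}{8867} \approx 1.3518$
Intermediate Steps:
$\frac{-446491 - -38967}{-263841 - 37637} = \frac{-446491 + \left(-196823 + 235790\right)}{-301478} = \left(-446491 + 38967\right) \left(- \frac{1}{301478}\right) = \left(-407524\right) \left(- \frac{1}{301478}\right) = \frac{11986}{8867}$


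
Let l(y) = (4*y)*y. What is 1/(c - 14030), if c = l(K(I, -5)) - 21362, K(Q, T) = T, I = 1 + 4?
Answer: -1/35292 ≈ -2.8335e-5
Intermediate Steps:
I = 5
l(y) = 4*y²
c = -21262 (c = 4*(-5)² - 21362 = 4*25 - 21362 = 100 - 21362 = -21262)
1/(c - 14030) = 1/(-21262 - 14030) = 1/(-35292) = -1/35292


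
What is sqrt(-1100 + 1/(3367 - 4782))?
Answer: I*sqrt(2202448915)/1415 ≈ 33.166*I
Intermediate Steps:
sqrt(-1100 + 1/(3367 - 4782)) = sqrt(-1100 + 1/(-1415)) = sqrt(-1100 - 1/1415) = sqrt(-1556501/1415) = I*sqrt(2202448915)/1415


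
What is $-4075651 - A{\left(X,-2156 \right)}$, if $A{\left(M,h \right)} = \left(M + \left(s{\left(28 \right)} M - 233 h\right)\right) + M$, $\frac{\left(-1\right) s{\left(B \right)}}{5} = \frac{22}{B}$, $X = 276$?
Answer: $- \frac{32042267}{7} \approx -4.5775 \cdot 10^{6}$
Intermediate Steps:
$s{\left(B \right)} = - \frac{110}{B}$ ($s{\left(B \right)} = - 5 \frac{22}{B} = - \frac{110}{B}$)
$A{\left(M,h \right)} = - 233 h - \frac{27 M}{14}$ ($A{\left(M,h \right)} = \left(M + \left(- \frac{110}{28} M - 233 h\right)\right) + M = \left(M + \left(\left(-110\right) \frac{1}{28} M - 233 h\right)\right) + M = \left(M - \left(233 h + \frac{55 M}{14}\right)\right) + M = \left(- 233 h - \frac{41 M}{14}\right) + M = - 233 h - \frac{27 M}{14}$)
$-4075651 - A{\left(X,-2156 \right)} = -4075651 - \left(\left(-233\right) \left(-2156\right) - \frac{3726}{7}\right) = -4075651 - \left(502348 - \frac{3726}{7}\right) = -4075651 - \frac{3512710}{7} = - \frac{32042267}{7}$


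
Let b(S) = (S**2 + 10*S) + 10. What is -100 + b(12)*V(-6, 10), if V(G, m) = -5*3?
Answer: -4210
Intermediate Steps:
b(S) = 10 + S**2 + 10*S
V(G, m) = -15
-100 + b(12)*V(-6, 10) = -100 + (10 + 12**2 + 10*12)*(-15) = -100 + (10 + 144 + 120)*(-15) = -100 + 274*(-15) = -100 - 4110 = -4210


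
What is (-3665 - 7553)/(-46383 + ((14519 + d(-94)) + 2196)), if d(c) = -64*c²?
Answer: 5609/297586 ≈ 0.018848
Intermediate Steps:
(-3665 - 7553)/(-46383 + ((14519 + d(-94)) + 2196)) = (-3665 - 7553)/(-46383 + ((14519 - 64*(-94)²) + 2196)) = -11218/(-46383 + ((14519 - 64*8836) + 2196)) = -11218/(-46383 + ((14519 - 565504) + 2196)) = -11218/(-46383 + (-550985 + 2196)) = -11218/(-46383 - 548789) = -11218/(-595172) = -11218*(-1/595172) = 5609/297586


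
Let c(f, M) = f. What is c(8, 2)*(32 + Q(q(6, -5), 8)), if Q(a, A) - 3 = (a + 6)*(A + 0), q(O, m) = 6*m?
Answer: -1256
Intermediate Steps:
Q(a, A) = 3 + A*(6 + a) (Q(a, A) = 3 + (a + 6)*(A + 0) = 3 + (6 + a)*A = 3 + A*(6 + a))
c(8, 2)*(32 + Q(q(6, -5), 8)) = 8*(32 + (3 + 6*8 + 8*(6*(-5)))) = 8*(32 + (3 + 48 + 8*(-30))) = 8*(32 + (3 + 48 - 240)) = 8*(32 - 189) = 8*(-157) = -1256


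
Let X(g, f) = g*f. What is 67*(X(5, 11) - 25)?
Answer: 2010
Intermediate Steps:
X(g, f) = f*g
67*(X(5, 11) - 25) = 67*(11*5 - 25) = 67*(55 - 25) = 67*30 = 2010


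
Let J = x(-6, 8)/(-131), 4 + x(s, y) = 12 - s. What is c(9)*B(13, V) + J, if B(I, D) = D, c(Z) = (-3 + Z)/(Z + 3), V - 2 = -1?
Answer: 103/262 ≈ 0.39313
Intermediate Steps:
V = 1 (V = 2 - 1 = 1)
x(s, y) = 8 - s (x(s, y) = -4 + (12 - s) = 8 - s)
c(Z) = (-3 + Z)/(3 + Z)
J = -14/131 (J = (8 - 1*(-6))/(-131) = (8 + 6)*(-1/131) = 14*(-1/131) = -14/131 ≈ -0.10687)
c(9)*B(13, V) + J = ((-3 + 9)/(3 + 9))*1 - 14/131 = (6/12)*1 - 14/131 = ((1/12)*6)*1 - 14/131 = (½)*1 - 14/131 = ½ - 14/131 = 103/262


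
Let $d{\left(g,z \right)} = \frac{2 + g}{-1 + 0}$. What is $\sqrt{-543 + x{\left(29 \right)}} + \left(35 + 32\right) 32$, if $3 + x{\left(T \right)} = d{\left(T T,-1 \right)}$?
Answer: $2144 + i \sqrt{1389} \approx 2144.0 + 37.269 i$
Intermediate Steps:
$d{\left(g,z \right)} = -2 - g$ ($d{\left(g,z \right)} = \frac{2 + g}{-1} = \left(2 + g\right) \left(-1\right) = -2 - g$)
$x{\left(T \right)} = -5 - T^{2}$ ($x{\left(T \right)} = -3 - \left(2 + T T\right) = -3 - \left(2 + T^{2}\right) = -5 - T^{2}$)
$\sqrt{-543 + x{\left(29 \right)}} + \left(35 + 32\right) 32 = \sqrt{-543 - 846} + \left(35 + 32\right) 32 = \sqrt{-543 - 846} + 67 \cdot 32 = \sqrt{-543 - 846} + 2144 = \sqrt{-1389} + 2144 = i \sqrt{1389} + 2144 = 2144 + i \sqrt{1389}$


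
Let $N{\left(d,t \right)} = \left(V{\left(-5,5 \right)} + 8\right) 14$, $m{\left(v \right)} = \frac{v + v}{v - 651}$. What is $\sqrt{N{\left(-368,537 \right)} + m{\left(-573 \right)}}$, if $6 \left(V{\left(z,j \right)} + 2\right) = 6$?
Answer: $\frac{\sqrt{1029333}}{102} \approx 9.9467$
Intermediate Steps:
$V{\left(z,j \right)} = -1$ ($V{\left(z,j \right)} = -2 + \frac{1}{6} \cdot 6 = -2 + 1 = -1$)
$m{\left(v \right)} = \frac{2 v}{-651 + v}$
$N{\left(d,t \right)} = 98$ ($N{\left(d,t \right)} = \left(-1 + 8\right) 14 = 7 \cdot 14 = 98$)
$\sqrt{N{\left(-368,537 \right)} + m{\left(-573 \right)}} = \sqrt{98 + 2 \left(-573\right) \frac{1}{-651 - 573}} = \sqrt{98 + 2 \left(-573\right) \frac{1}{-1224}} = \sqrt{98 + 2 \left(-573\right) \left(- \frac{1}{1224}\right)} = \sqrt{98 + \frac{191}{204}} = \sqrt{\frac{20183}{204}} = \frac{\sqrt{1029333}}{102}$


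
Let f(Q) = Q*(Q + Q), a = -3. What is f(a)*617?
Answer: 11106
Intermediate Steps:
f(Q) = 2*Q² (f(Q) = Q*(2*Q) = 2*Q²)
f(a)*617 = (2*(-3)²)*617 = (2*9)*617 = 18*617 = 11106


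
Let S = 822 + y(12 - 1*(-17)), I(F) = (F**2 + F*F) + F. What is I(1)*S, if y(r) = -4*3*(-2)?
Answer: 2538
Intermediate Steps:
y(r) = 24 (y(r) = -12*(-2) = 24)
I(F) = F + 2*F**2 (I(F) = (F**2 + F**2) + F = 2*F**2 + F = F + 2*F**2)
S = 846 (S = 822 + 24 = 846)
I(1)*S = (1*(1 + 2*1))*846 = (1*(1 + 2))*846 = (1*3)*846 = 3*846 = 2538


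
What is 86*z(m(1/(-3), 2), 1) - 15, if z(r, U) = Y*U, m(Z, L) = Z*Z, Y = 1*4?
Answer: 329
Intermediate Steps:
Y = 4
m(Z, L) = Z²
z(r, U) = 4*U
86*z(m(1/(-3), 2), 1) - 15 = 86*(4*1) - 15 = 86*4 - 15 = 344 - 15 = 329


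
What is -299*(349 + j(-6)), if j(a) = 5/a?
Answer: -624611/6 ≈ -1.0410e+5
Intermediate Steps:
-299*(349 + j(-6)) = -299*(349 + 5/(-6)) = -299*(349 + 5*(-⅙)) = -299*(349 - ⅚) = -299*2089/6 = -624611/6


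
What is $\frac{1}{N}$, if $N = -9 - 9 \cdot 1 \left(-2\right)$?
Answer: $\frac{1}{9} \approx 0.11111$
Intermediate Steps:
$N = 9$ ($N = -9 - -18 = -9 + 18 = 9$)
$\frac{1}{N} = \frac{1}{9}$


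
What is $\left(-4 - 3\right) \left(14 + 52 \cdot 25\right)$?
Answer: $-9198$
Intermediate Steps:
$\left(-4 - 3\right) \left(14 + 52 \cdot 25\right) = \left(-4 - 3\right) \left(14 + 1300\right) = \left(-7\right) 1314 = -9198$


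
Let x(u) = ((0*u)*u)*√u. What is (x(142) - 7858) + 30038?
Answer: 22180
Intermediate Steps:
x(u) = 0 (x(u) = (0*u)*√u = 0*√u = 0)
(x(142) - 7858) + 30038 = (0 - 7858) + 30038 = -7858 + 30038 = 22180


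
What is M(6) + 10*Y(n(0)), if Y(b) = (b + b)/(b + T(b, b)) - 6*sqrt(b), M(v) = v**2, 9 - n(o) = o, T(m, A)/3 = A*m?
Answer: -1003/7 ≈ -143.29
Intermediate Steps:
T(m, A) = 3*A*m (T(m, A) = 3*(A*m) = 3*A*m)
n(o) = 9 - o
Y(b) = -6*sqrt(b) + 2*b/(b + 3*b**2) (Y(b) = (b + b)/(b + 3*b*b) - 6*sqrt(b) = (2*b)/(b + 3*b**2) - 6*sqrt(b) = 2*b/(b + 3*b**2) - 6*sqrt(b) = -6*sqrt(b) + 2*b/(b + 3*b**2))
M(6) + 10*Y(n(0)) = 6**2 + 10*(2*(1 - 9*(9 - 1*0)**(3/2) - 3*sqrt(9 - 1*0))/(1 + 3*(9 - 1*0))) = 36 + 10*(2*(1 - 9*(9 + 0)**(3/2) - 3*sqrt(9 + 0))/(1 + 3*(9 + 0))) = 36 + 10*(2*(1 - 9*9**(3/2) - 3*sqrt(9))/(1 + 3*9)) = 36 + 10*(2*(1 - 9*27 - 3*3)/(1 + 27)) = 36 + 10*(2*(1 - 243 - 9)/28) = 36 + 10*(2*(1/28)*(-251)) = 36 + 10*(-251/14) = 36 - 1255/7 = -1003/7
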